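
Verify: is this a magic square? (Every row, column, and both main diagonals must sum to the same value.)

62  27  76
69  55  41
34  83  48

Row 1: 62 + 27 + 76 = 165.
Row 2: 69 + 55 + 41 = 165.
Row 3: 34 + 83 + 48 = 165.
Column 1: 62 + 69 + 34 = 165.
Column 2: 27 + 55 + 83 = 165.
Column 3: 76 + 41 + 48 = 165.
Main diagonal: 62 + 55 + 48 = 165.
Anti-diagonal: 76 + 55 + 34 = 165.
All lines sum to 165.

Yes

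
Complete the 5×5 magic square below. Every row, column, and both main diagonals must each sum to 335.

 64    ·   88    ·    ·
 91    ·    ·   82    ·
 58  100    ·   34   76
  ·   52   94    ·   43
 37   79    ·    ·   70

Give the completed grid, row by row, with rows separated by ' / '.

Row 3 needs 335; the known cells sum to 268, so (3,3) = 67.
Column 1 must total 335; the given cells sum to 250, so (4,1) = 85.
From anti-diagonal, 335 − (82 + 67 + 52 + 37) gives (1,5) = 97.
Using row 4: 85 + 52 + 94 + 43 + ? → (4,4) = 335 − 274 = 61.
Using column 5: 97 + 76 + 43 + 70 + ? → (2,5) = 335 − 286 = 49.
Main diagonal: 64 + 67 + 61 + 70 + ? = 335, so (2,2) = 73.
Using row 2: 91 + 73 + 82 + 49 + ? → (2,3) = 335 − 295 = 40.
Column 2 needs 335; the known cells sum to 304, so (1,2) = 31.
Column 3 needs 335; the known cells sum to 289, so (5,3) = 46.
Row 1 must total 335; the given cells sum to 280, so (1,4) = 55.
The remaining cell in row 5 is (5,4) = 335 − 232 = 103.

64 31 88 55 97 / 91 73 40 82 49 / 58 100 67 34 76 / 85 52 94 61 43 / 37 79 46 103 70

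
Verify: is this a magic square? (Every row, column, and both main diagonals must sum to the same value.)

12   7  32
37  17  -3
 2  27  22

Yes

Row 1: 12 + 7 + 32 = 51.
Row 2: 37 + 17 + (-3) = 51.
Row 3: 2 + 27 + 22 = 51.
Column 1: 12 + 37 + 2 = 51.
Column 2: 7 + 17 + 27 = 51.
Column 3: 32 + (-3) + 22 = 51.
Main diagonal: 12 + 17 + 22 = 51.
Anti-diagonal: 32 + 17 + 2 = 51.
All lines sum to 51.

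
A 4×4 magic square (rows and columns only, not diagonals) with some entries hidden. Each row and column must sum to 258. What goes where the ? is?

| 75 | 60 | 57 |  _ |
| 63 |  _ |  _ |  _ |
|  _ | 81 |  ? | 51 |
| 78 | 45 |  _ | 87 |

84

From row 1, 258 − (75 + 60 + 57) gives (1,4) = 66.
Using row 4: 78 + 45 + 87 + ? → (4,3) = 258 − 210 = 48.
Using column 1: 75 + 63 + 78 + ? → (3,1) = 258 − 216 = 42.
Using column 2: 60 + 81 + 45 + ? → (2,2) = 258 − 186 = 72.
Column 4 must total 258; the given cells sum to 204, so (2,4) = 54.
Row 2: 63 + 72 + 54 + ? = 258, so (2,3) = 69.
Row 3 needs 258; the known cells sum to 174, so (3,3) = 84.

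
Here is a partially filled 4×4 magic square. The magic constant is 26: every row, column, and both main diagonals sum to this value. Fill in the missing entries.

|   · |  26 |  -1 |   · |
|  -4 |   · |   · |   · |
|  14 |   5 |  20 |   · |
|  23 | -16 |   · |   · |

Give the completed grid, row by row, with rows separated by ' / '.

-7 26 -1 8 / -4 11 -10 29 / 14 5 20 -13 / 23 -16 17 2

The remaining cell in row 3 is (3,4) = 26 − 39 = -13.
Column 1 needs 26; the known cells sum to 33, so (1,1) = -7.
Column 2: 26 + 5 + (-16) + ? = 26, so (2,2) = 11.
From main diagonal, 26 − (-7 + 11 + 20) gives (4,4) = 2.
Row 1 must total 26; the given cells sum to 18, so (1,4) = 8.
The remaining cell in row 4 is (4,3) = 26 − 9 = 17.
The remaining cell in column 3 is (2,3) = 26 − 36 = -10.
From column 4, 26 − (8 + (-13) + 2) gives (2,4) = 29.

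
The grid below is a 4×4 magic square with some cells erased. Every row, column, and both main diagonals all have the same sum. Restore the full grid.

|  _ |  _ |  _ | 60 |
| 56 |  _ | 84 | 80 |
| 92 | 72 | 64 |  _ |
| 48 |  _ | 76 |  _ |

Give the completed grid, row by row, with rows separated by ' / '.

Anti-diagonal is already complete: 60 + 84 + 72 + 48 = 264, so that is the magic constant.
Row 2: 56 + 84 + 80 + ? = 264, so (2,2) = 44.
Row 3 must total 264; the given cells sum to 228, so (3,4) = 36.
Column 1 must total 264; the given cells sum to 196, so (1,1) = 68.
Column 3 needs 264; the known cells sum to 224, so (1,3) = 40.
From column 4, 264 − (60 + 80 + 36) gives (4,4) = 88.
The remaining cell in row 1 is (1,2) = 264 − 168 = 96.
Using row 4: 48 + 76 + 88 + ? → (4,2) = 264 − 212 = 52.

68 96 40 60 / 56 44 84 80 / 92 72 64 36 / 48 52 76 88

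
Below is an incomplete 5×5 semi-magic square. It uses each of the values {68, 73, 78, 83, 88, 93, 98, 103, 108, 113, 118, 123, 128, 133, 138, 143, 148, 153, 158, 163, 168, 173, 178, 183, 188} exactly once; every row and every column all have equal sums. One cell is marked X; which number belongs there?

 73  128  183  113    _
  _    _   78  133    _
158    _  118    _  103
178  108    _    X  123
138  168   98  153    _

68

The 25 entries sum to 3200, so each line sums to 3200/5 = 640.
From row 1, 640 − (73 + 128 + 183 + 113) gives (1,5) = 143.
Row 5 must total 640; the given cells sum to 557, so (5,5) = 83.
From column 1, 640 − (73 + 158 + 178 + 138) gives (2,1) = 93.
From column 3, 640 − (183 + 78 + 118 + 98) gives (4,3) = 163.
Column 5: 143 + 103 + 123 + 83 + ? = 640, so (2,5) = 188.
From row 2, 640 − (93 + 78 + 133 + 188) gives (2,2) = 148.
Row 4 needs 640; the known cells sum to 572, so (4,4) = 68.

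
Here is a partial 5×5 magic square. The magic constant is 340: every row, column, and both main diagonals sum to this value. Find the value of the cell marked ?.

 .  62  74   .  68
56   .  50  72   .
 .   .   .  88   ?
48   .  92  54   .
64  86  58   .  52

From row 5, 340 − (64 + 86 + 58 + 52) gives (5,4) = 80.
The remaining cell in column 3 is (3,3) = 340 − 274 = 66.
Column 4 must total 340; the given cells sum to 294, so (1,4) = 46.
Anti-diagonal must total 340; the given cells sum to 270, so (4,2) = 70.
From row 1, 340 − (62 + 74 + 46 + 68) gives (1,1) = 90.
From row 4, 340 − (48 + 70 + 92 + 54) gives (4,5) = 76.
From column 1, 340 − (90 + 56 + 48 + 64) gives (3,1) = 82.
Using main diagonal: 90 + 66 + 54 + 52 + ? → (2,2) = 340 − 262 = 78.
Row 2 needs 340; the known cells sum to 256, so (2,5) = 84.
Using column 2: 62 + 78 + 70 + 86 + ? → (3,2) = 340 − 296 = 44.
From column 5, 340 − (68 + 84 + 76 + 52) gives (3,5) = 60.

60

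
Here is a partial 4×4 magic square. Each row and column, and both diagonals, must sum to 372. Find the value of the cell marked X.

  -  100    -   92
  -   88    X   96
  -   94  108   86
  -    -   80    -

Using row 3: 94 + 108 + 86 + ? → (3,1) = 372 − 288 = 84.
The remaining cell in column 2 is (4,2) = 372 − 282 = 90.
From column 4, 372 − (92 + 96 + 86) gives (4,4) = 98.
Main diagonal needs 372; the known cells sum to 294, so (1,1) = 78.
From row 1, 372 − (78 + 100 + 92) gives (1,3) = 102.
The remaining cell in row 4 is (4,1) = 372 − 268 = 104.
Column 1 needs 372; the known cells sum to 266, so (2,1) = 106.
Using column 3: 102 + 108 + 80 + ? → (2,3) = 372 − 290 = 82.

82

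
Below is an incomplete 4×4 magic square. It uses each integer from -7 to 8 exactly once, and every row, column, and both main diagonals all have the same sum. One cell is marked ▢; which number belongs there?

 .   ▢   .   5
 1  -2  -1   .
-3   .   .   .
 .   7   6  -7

The entries are -7 through 8, which sum to 8, so each line sums to 8/4 = 2.
Row 2 needs 2; the known cells sum to -2, so (2,4) = 4.
Row 4 needs 2; the known cells sum to 6, so (4,1) = -4.
From column 1, 2 − (1 + (-3) + (-4)) gives (1,1) = 8.
Column 4 needs 2; the known cells sum to 2, so (3,4) = 0.
Using main diagonal: 8 + (-2) + (-7) + ? → (3,3) = 2 − (-1) = 3.
The remaining cell in anti-diagonal is (3,2) = 2 − 0 = 2.
The remaining cell in column 2 is (1,2) = 2 − 7 = -5.

-5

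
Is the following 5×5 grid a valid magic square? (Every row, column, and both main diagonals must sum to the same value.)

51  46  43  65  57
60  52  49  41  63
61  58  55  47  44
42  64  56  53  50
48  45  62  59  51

Row 1: 51 + 46 + 43 + 65 + 57 = 262.
Row 2: 60 + 52 + 49 + 41 + 63 = 265.
Row 3: 61 + 58 + 55 + 47 + 44 = 265.
Row 4: 42 + 64 + 56 + 53 + 50 = 265.
Row 5: 48 + 45 + 62 + 59 + 51 = 265.
Column 1: 51 + 60 + 61 + 42 + 48 = 262.
Column 2: 46 + 52 + 58 + 64 + 45 = 265.
Column 3: 43 + 49 + 55 + 56 + 62 = 265.
Column 4: 65 + 41 + 47 + 53 + 59 = 265.
Column 5: 57 + 63 + 44 + 50 + 51 = 265.
Main diagonal: 51 + 52 + 55 + 53 + 51 = 262.
Anti-diagonal: 57 + 41 + 55 + 64 + 48 = 265.

No — main diagonal sums to 262 but column 3 sums to 265.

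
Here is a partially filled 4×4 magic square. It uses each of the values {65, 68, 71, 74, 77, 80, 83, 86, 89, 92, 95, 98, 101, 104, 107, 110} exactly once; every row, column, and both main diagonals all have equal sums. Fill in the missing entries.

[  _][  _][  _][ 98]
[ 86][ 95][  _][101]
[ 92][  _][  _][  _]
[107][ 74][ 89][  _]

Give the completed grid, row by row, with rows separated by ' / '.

65 104 83 98 / 86 95 68 101 / 92 77 110 71 / 107 74 89 80

The 16 entries sum to 1400, so each line sums to 1400/4 = 350.
Using row 2: 86 + 95 + 101 + ? → (2,3) = 350 − 282 = 68.
Row 4: 107 + 74 + 89 + ? = 350, so (4,4) = 80.
Column 1 needs 350; the known cells sum to 285, so (1,1) = 65.
Column 4 must total 350; the given cells sum to 279, so (3,4) = 71.
The remaining cell in main diagonal is (3,3) = 350 − 240 = 110.
Anti-diagonal: 98 + 68 + 107 + ? = 350, so (3,2) = 77.
Column 2 must total 350; the given cells sum to 246, so (1,2) = 104.
Using column 3: 68 + 110 + 89 + ? → (1,3) = 350 − 267 = 83.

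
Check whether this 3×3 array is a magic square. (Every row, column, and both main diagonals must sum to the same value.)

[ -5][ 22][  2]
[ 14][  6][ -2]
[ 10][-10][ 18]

No — column 1 sums to 19 but row 2 sums to 18.

Row 1: -5 + 22 + 2 = 19.
Row 2: 14 + 6 + (-2) = 18.
Row 3: 10 + (-10) + 18 = 18.
Column 1: -5 + 14 + 10 = 19.
Column 2: 22 + 6 + (-10) = 18.
Column 3: 2 + (-2) + 18 = 18.
Main diagonal: -5 + 6 + 18 = 19.
Anti-diagonal: 2 + 6 + 10 = 18.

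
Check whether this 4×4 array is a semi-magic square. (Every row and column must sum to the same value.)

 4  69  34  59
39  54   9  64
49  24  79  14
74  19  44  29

Row 1: 4 + 69 + 34 + 59 = 166.
Row 2: 39 + 54 + 9 + 64 = 166.
Row 3: 49 + 24 + 79 + 14 = 166.
Row 4: 74 + 19 + 44 + 29 = 166.
Column 1: 4 + 39 + 49 + 74 = 166.
Column 2: 69 + 54 + 24 + 19 = 166.
Column 3: 34 + 9 + 79 + 44 = 166.
Column 4: 59 + 64 + 14 + 29 = 166.
All lines sum to 166.

Yes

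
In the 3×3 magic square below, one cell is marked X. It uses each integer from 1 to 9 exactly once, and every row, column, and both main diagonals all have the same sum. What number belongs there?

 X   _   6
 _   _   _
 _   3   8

2

The entries are 1 through 9, which sum to 45, so each line sums to 45/3 = 15.
The remaining cell in row 3 is (3,1) = 15 − 11 = 4.
Using column 3: 6 + 8 + ? → (2,3) = 15 − 14 = 1.
Using anti-diagonal: 6 + 4 + ? → (2,2) = 15 − 10 = 5.
The remaining cell in row 2 is (2,1) = 15 − 6 = 9.
From column 1, 15 − (9 + 4) gives (1,1) = 2.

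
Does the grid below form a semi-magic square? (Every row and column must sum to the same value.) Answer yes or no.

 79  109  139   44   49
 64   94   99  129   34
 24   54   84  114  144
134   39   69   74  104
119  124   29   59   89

Row 1: 79 + 109 + 139 + 44 + 49 = 420.
Row 2: 64 + 94 + 99 + 129 + 34 = 420.
Row 3: 24 + 54 + 84 + 114 + 144 = 420.
Row 4: 134 + 39 + 69 + 74 + 104 = 420.
Row 5: 119 + 124 + 29 + 59 + 89 = 420.
Column 1: 79 + 64 + 24 + 134 + 119 = 420.
Column 2: 109 + 94 + 54 + 39 + 124 = 420.
Column 3: 139 + 99 + 84 + 69 + 29 = 420.
Column 4: 44 + 129 + 114 + 74 + 59 = 420.
Column 5: 49 + 34 + 144 + 104 + 89 = 420.
All lines sum to 420.

Yes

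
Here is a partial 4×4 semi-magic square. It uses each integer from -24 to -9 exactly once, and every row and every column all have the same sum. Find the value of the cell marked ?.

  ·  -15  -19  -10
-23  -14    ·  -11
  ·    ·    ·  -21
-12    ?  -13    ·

-17

The entries are -24 through -9, which sum to -264, so each line sums to -264/4 = -66.
Row 1 needs -66; the known cells sum to -44, so (1,1) = -22.
From row 2, -66 − (-23 + (-14) + (-11)) gives (2,3) = -18.
The remaining cell in column 1 is (3,1) = -66 − (-57) = -9.
Column 3 needs -66; the known cells sum to -50, so (3,3) = -16.
Column 4: -10 + (-11) + (-21) + ? = -66, so (4,4) = -24.
From row 3, -66 − (-9 + (-16) + (-21)) gives (3,2) = -20.
Row 4: -12 + (-13) + (-24) + ? = -66, so (4,2) = -17.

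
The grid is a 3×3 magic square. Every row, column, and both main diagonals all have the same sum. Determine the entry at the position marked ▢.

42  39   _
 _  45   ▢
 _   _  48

33

Main diagonal is complete and sums to 135; that is the magic constant.
Row 1 must total 135; the given cells sum to 81, so (1,3) = 54.
Column 2 needs 135; the known cells sum to 84, so (3,2) = 51.
The remaining cell in column 3 is (2,3) = 135 − 102 = 33.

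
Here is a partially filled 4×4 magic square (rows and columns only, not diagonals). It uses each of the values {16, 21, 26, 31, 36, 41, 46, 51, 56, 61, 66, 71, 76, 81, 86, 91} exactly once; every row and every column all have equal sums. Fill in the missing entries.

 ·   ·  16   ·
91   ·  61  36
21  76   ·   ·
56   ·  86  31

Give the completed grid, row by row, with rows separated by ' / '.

The 16 entries sum to 856, so each line sums to 856/4 = 214.
The remaining cell in row 2 is (2,2) = 214 − 188 = 26.
From row 4, 214 − (56 + 86 + 31) gives (4,2) = 41.
From column 1, 214 − (91 + 21 + 56) gives (1,1) = 46.
Column 2: 26 + 76 + 41 + ? = 214, so (1,2) = 71.
Column 3 must total 214; the given cells sum to 163, so (3,3) = 51.
Row 1: 46 + 71 + 16 + ? = 214, so (1,4) = 81.
Using row 3: 21 + 76 + 51 + ? → (3,4) = 214 − 148 = 66.

46 71 16 81 / 91 26 61 36 / 21 76 51 66 / 56 41 86 31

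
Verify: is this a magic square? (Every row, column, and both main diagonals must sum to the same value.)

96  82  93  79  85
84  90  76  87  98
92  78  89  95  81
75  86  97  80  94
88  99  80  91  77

Row 1: 96 + 82 + 93 + 79 + 85 = 435.
Row 2: 84 + 90 + 76 + 87 + 98 = 435.
Row 3: 92 + 78 + 89 + 95 + 81 = 435.
Row 4: 75 + 86 + 97 + 80 + 94 = 432.
Row 5: 88 + 99 + 80 + 91 + 77 = 435.
Column 1: 96 + 84 + 92 + 75 + 88 = 435.
Column 2: 82 + 90 + 78 + 86 + 99 = 435.
Column 3: 93 + 76 + 89 + 97 + 80 = 435.
Column 4: 79 + 87 + 95 + 80 + 91 = 432.
Column 5: 85 + 98 + 81 + 94 + 77 = 435.
Main diagonal: 96 + 90 + 89 + 80 + 77 = 432.
Anti-diagonal: 85 + 87 + 89 + 86 + 88 = 435.

No — row 4 sums to 432 but column 5 sums to 435.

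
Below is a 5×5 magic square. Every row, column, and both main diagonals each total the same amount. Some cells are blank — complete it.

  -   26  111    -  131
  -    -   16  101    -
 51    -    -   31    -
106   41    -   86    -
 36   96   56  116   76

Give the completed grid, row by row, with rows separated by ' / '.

66 26 111 46 131 / 121 81 16 101 61 / 51 136 71 31 91 / 106 41 126 86 21 / 36 96 56 116 76

Row 5 is already complete: 36 + 96 + 56 + 116 + 76 = 380, so that is the magic constant.
From column 4, 380 − (101 + 31 + 86 + 116) gives (1,4) = 46.
Using anti-diagonal: 131 + 101 + 41 + 36 + ? → (3,3) = 380 − 309 = 71.
Using row 1: 26 + 111 + 46 + 131 + ? → (1,1) = 380 − 314 = 66.
Column 1 must total 380; the given cells sum to 259, so (2,1) = 121.
Using column 3: 111 + 16 + 71 + 56 + ? → (4,3) = 380 − 254 = 126.
From main diagonal, 380 − (66 + 71 + 86 + 76) gives (2,2) = 81.
Using row 2: 121 + 81 + 16 + 101 + ? → (2,5) = 380 − 319 = 61.
Row 4: 106 + 41 + 126 + 86 + ? = 380, so (4,5) = 21.
Column 2: 26 + 81 + 41 + 96 + ? = 380, so (3,2) = 136.
The remaining cell in column 5 is (3,5) = 380 − 289 = 91.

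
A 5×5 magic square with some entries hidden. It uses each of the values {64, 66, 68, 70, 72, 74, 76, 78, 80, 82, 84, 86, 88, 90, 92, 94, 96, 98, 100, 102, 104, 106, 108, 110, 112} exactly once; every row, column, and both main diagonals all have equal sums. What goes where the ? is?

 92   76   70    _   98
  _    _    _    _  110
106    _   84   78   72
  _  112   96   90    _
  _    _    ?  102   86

108

The 25 entries sum to 2200, so each line sums to 2200/5 = 440.
Row 1: 92 + 76 + 70 + 98 + ? = 440, so (1,4) = 104.
Row 3 needs 440; the known cells sum to 340, so (3,2) = 100.
Column 4 must total 440; the given cells sum to 374, so (2,4) = 66.
Column 5 must total 440; the given cells sum to 366, so (4,5) = 74.
Main diagonal: 92 + 84 + 90 + 86 + ? = 440, so (2,2) = 88.
From anti-diagonal, 440 − (98 + 66 + 84 + 112) gives (5,1) = 80.
Using row 4: 112 + 96 + 90 + 74 + ? → (4,1) = 440 − 372 = 68.
Using column 1: 92 + 106 + 68 + 80 + ? → (2,1) = 440 − 346 = 94.
The remaining cell in column 2 is (5,2) = 440 − 376 = 64.
Row 2: 94 + 88 + 66 + 110 + ? = 440, so (2,3) = 82.
Using row 5: 80 + 64 + 102 + 86 + ? → (5,3) = 440 − 332 = 108.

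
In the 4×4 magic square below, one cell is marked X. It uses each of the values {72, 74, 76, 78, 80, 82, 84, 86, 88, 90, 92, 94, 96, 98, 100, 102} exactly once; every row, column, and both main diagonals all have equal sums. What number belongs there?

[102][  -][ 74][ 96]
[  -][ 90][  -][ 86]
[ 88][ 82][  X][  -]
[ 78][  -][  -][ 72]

84

The 16 entries sum to 1392, so each line sums to 1392/4 = 348.
The remaining cell in row 1 is (1,2) = 348 − 272 = 76.
Using column 1: 102 + 88 + 78 + ? → (2,1) = 348 − 268 = 80.
The remaining cell in column 2 is (4,2) = 348 − 248 = 100.
Column 4 must total 348; the given cells sum to 254, so (3,4) = 94.
Main diagonal must total 348; the given cells sum to 264, so (3,3) = 84.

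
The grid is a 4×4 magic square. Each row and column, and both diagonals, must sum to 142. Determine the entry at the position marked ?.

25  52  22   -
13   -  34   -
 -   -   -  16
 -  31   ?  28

Row 1: 25 + 52 + 22 + ? = 142, so (1,4) = 43.
The remaining cell in column 4 is (2,4) = 142 − 87 = 55.
Row 2 needs 142; the known cells sum to 102, so (2,2) = 40.
From column 2, 142 − (52 + 40 + 31) gives (3,2) = 19.
The remaining cell in main diagonal is (3,3) = 142 − 93 = 49.
From anti-diagonal, 142 − (43 + 34 + 19) gives (4,1) = 46.
Row 3 must total 142; the given cells sum to 84, so (3,1) = 58.
Using row 4: 46 + 31 + 28 + ? → (4,3) = 142 − 105 = 37.

37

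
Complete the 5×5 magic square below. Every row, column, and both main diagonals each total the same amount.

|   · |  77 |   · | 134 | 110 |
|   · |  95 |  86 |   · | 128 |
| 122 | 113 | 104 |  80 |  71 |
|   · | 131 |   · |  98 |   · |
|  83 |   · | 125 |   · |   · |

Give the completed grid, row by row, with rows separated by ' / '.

101 77 68 134 110 / 119 95 86 62 128 / 122 113 104 80 71 / 65 131 107 98 89 / 83 74 125 116 92

Row 3 is already complete: 122 + 113 + 104 + 80 + 71 = 490, so that is the magic constant.
From column 2, 490 − (77 + 95 + 113 + 131) gives (5,2) = 74.
From anti-diagonal, 490 − (110 + 104 + 131 + 83) gives (2,4) = 62.
Using row 2: 95 + 86 + 62 + 128 + ? → (2,1) = 490 − 371 = 119.
The remaining cell in column 4 is (5,4) = 490 − 374 = 116.
Row 5 must total 490; the given cells sum to 398, so (5,5) = 92.
The remaining cell in column 5 is (4,5) = 490 − 401 = 89.
Main diagonal: 95 + 104 + 98 + 92 + ? = 490, so (1,1) = 101.
Row 1: 101 + 77 + 134 + 110 + ? = 490, so (1,3) = 68.
Using column 1: 101 + 119 + 122 + 83 + ? → (4,1) = 490 − 425 = 65.
Column 3 must total 490; the given cells sum to 383, so (4,3) = 107.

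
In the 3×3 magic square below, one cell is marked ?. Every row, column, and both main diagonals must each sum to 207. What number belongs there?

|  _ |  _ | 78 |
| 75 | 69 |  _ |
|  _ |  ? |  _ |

81

Row 2 must total 207; the given cells sum to 144, so (2,3) = 63.
Column 3: 78 + 63 + ? = 207, so (3,3) = 66.
Main diagonal: 69 + 66 + ? = 207, so (1,1) = 72.
Anti-diagonal must total 207; the given cells sum to 147, so (3,1) = 60.
From row 1, 207 − (72 + 78) gives (1,2) = 57.
From row 3, 207 − (60 + 66) gives (3,2) = 81.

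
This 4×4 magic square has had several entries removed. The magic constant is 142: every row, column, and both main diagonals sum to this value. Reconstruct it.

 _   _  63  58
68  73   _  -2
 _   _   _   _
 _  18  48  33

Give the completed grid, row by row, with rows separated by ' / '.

8 13 63 58 / 68 73 3 -2 / 23 38 28 53 / 43 18 48 33

The remaining cell in row 2 is (2,3) = 142 − 139 = 3.
Row 4 must total 142; the given cells sum to 99, so (4,1) = 43.
From column 3, 142 − (63 + 3 + 48) gives (3,3) = 28.
Column 4 must total 142; the given cells sum to 89, so (3,4) = 53.
From main diagonal, 142 − (73 + 28 + 33) gives (1,1) = 8.
Anti-diagonal must total 142; the given cells sum to 104, so (3,2) = 38.
Row 1: 8 + 63 + 58 + ? = 142, so (1,2) = 13.
Row 3 must total 142; the given cells sum to 119, so (3,1) = 23.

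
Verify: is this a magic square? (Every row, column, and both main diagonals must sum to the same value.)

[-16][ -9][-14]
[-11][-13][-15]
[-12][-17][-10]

Row 1: -16 + (-9) + (-14) = -39.
Row 2: -11 + (-13) + (-15) = -39.
Row 3: -12 + (-17) + (-10) = -39.
Column 1: -16 + (-11) + (-12) = -39.
Column 2: -9 + (-13) + (-17) = -39.
Column 3: -14 + (-15) + (-10) = -39.
Main diagonal: -16 + (-13) + (-10) = -39.
Anti-diagonal: -14 + (-13) + (-12) = -39.
All lines sum to -39.

Yes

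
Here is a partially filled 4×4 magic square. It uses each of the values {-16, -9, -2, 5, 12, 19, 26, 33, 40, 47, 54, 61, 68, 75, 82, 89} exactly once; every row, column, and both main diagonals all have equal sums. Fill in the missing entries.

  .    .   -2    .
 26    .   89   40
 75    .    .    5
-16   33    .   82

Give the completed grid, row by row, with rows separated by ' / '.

61 68 -2 19 / 26 -9 89 40 / 75 54 12 5 / -16 33 47 82

The 16 entries sum to 584, so each line sums to 584/4 = 146.
From row 2, 146 − (26 + 89 + 40) gives (2,2) = -9.
Row 4 needs 146; the known cells sum to 99, so (4,3) = 47.
Column 1 must total 146; the given cells sum to 85, so (1,1) = 61.
Column 3 must total 146; the given cells sum to 134, so (3,3) = 12.
Using column 4: 40 + 5 + 82 + ? → (1,4) = 146 − 127 = 19.
Using anti-diagonal: 19 + 89 + (-16) + ? → (3,2) = 146 − 92 = 54.
Row 1: 61 + (-2) + 19 + ? = 146, so (1,2) = 68.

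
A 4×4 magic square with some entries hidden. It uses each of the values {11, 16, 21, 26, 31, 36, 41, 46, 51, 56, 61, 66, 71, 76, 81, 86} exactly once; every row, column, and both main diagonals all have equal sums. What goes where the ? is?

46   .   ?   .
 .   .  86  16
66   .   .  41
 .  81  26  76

31

The 16 entries sum to 776, so each line sums to 776/4 = 194.
The remaining cell in row 4 is (4,1) = 194 − 183 = 11.
Column 1 must total 194; the given cells sum to 123, so (2,1) = 71.
Using column 4: 16 + 41 + 76 + ? → (1,4) = 194 − 133 = 61.
Using anti-diagonal: 61 + 86 + 11 + ? → (3,2) = 194 − 158 = 36.
From row 2, 194 − (71 + 86 + 16) gives (2,2) = 21.
Row 3: 66 + 36 + 41 + ? = 194, so (3,3) = 51.
From column 2, 194 − (21 + 36 + 81) gives (1,2) = 56.
Column 3: 86 + 51 + 26 + ? = 194, so (1,3) = 31.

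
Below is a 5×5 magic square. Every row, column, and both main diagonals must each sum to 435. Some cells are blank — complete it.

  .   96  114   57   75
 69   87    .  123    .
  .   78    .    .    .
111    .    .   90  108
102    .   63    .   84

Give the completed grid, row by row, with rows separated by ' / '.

93 96 114 57 75 / 69 87 105 123 51 / 60 78 81 99 117 / 111 54 72 90 108 / 102 120 63 66 84

From row 1, 435 − (96 + 114 + 57 + 75) gives (1,1) = 93.
Column 1 needs 435; the known cells sum to 375, so (3,1) = 60.
Main diagonal must total 435; the given cells sum to 354, so (3,3) = 81.
From anti-diagonal, 435 − (75 + 123 + 81 + 102) gives (4,2) = 54.
Row 4 needs 435; the known cells sum to 363, so (4,3) = 72.
Column 2 must total 435; the given cells sum to 315, so (5,2) = 120.
Using column 3: 114 + 81 + 72 + 63 + ? → (2,3) = 435 − 330 = 105.
The remaining cell in row 2 is (2,5) = 435 − 384 = 51.
Row 5 needs 435; the known cells sum to 369, so (5,4) = 66.
The remaining cell in column 4 is (3,4) = 435 − 336 = 99.
The remaining cell in column 5 is (3,5) = 435 − 318 = 117.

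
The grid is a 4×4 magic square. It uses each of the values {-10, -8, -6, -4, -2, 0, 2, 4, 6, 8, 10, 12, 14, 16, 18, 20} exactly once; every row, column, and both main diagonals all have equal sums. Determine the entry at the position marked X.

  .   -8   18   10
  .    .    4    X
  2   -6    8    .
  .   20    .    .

The 16 entries sum to 80, so each line sums to 80/4 = 20.
The remaining cell in row 1 is (1,1) = 20 − 20 = 0.
Using row 3: 2 + (-6) + 8 + ? → (3,4) = 20 − 4 = 16.
Column 2 must total 20; the given cells sum to 6, so (2,2) = 14.
Column 3: 18 + 4 + 8 + ? = 20, so (4,3) = -10.
Main diagonal must total 20; the given cells sum to 22, so (4,4) = -2.
Anti-diagonal must total 20; the given cells sum to 8, so (4,1) = 12.
The remaining cell in column 1 is (2,1) = 20 − 14 = 6.
Using column 4: 10 + 16 + (-2) + ? → (2,4) = 20 − 24 = -4.

-4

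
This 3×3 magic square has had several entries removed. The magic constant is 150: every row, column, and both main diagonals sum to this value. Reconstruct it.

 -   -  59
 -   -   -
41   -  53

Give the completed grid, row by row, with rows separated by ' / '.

The remaining cell in row 3 is (3,2) = 150 − 94 = 56.
Column 3: 59 + 53 + ? = 150, so (2,3) = 38.
From anti-diagonal, 150 − (59 + 41) gives (2,2) = 50.
Using row 2: 50 + 38 + ? → (2,1) = 150 − 88 = 62.
Column 1: 62 + 41 + ? = 150, so (1,1) = 47.
Using column 2: 50 + 56 + ? → (1,2) = 150 − 106 = 44.

47 44 59 / 62 50 38 / 41 56 53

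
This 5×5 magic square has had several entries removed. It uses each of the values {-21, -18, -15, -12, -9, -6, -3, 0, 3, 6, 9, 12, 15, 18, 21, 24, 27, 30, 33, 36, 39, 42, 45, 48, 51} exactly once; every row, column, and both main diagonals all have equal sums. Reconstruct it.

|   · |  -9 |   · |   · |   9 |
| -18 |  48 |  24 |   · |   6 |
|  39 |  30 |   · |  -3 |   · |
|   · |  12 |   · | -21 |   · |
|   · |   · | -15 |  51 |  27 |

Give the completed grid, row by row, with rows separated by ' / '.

The 25 entries sum to 375, so each line sums to 375/5 = 75.
The remaining cell in row 2 is (2,4) = 75 − 60 = 15.
Column 2 needs 75; the known cells sum to 81, so (5,2) = -6.
Using column 4: 15 + (-3) + (-21) + 51 + ? → (1,4) = 75 − 42 = 33.
Row 5 must total 75; the given cells sum to 57, so (5,1) = 18.
Anti-diagonal: 9 + 15 + 12 + 18 + ? = 75, so (3,3) = 21.
Row 3 needs 75; the known cells sum to 87, so (3,5) = -12.
Using column 5: 9 + 6 + (-12) + 27 + ? → (4,5) = 75 − 30 = 45.
The remaining cell in main diagonal is (1,1) = 75 − 75 = 0.
The remaining cell in row 1 is (1,3) = 75 − 33 = 42.
Column 1: 0 + (-18) + 39 + 18 + ? = 75, so (4,1) = 36.
Using column 3: 42 + 24 + 21 + (-15) + ? → (4,3) = 75 − 72 = 3.

0 -9 42 33 9 / -18 48 24 15 6 / 39 30 21 -3 -12 / 36 12 3 -21 45 / 18 -6 -15 51 27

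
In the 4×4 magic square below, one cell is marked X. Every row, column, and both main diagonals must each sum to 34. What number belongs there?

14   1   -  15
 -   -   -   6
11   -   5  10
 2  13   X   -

Row 1: 14 + 1 + 15 + ? = 34, so (1,3) = 4.
Row 3 must total 34; the given cells sum to 26, so (3,2) = 8.
Column 1 needs 34; the known cells sum to 27, so (2,1) = 7.
Column 2: 1 + 8 + 13 + ? = 34, so (2,2) = 12.
Using column 4: 15 + 6 + 10 + ? → (4,4) = 34 − 31 = 3.
The remaining cell in anti-diagonal is (2,3) = 34 − 25 = 9.
Using row 4: 2 + 13 + 3 + ? → (4,3) = 34 − 18 = 16.

16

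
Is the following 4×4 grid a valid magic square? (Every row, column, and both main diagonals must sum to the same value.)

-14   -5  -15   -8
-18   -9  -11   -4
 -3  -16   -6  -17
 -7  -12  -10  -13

Row 1: -14 + (-5) + (-15) + (-8) = -42.
Row 2: -18 + (-9) + (-11) + (-4) = -42.
Row 3: -3 + (-16) + (-6) + (-17) = -42.
Row 4: -7 + (-12) + (-10) + (-13) = -42.
Column 1: -14 + (-18) + (-3) + (-7) = -42.
Column 2: -5 + (-9) + (-16) + (-12) = -42.
Column 3: -15 + (-11) + (-6) + (-10) = -42.
Column 4: -8 + (-4) + (-17) + (-13) = -42.
Main diagonal: -14 + (-9) + (-6) + (-13) = -42.
Anti-diagonal: -8 + (-11) + (-16) + (-7) = -42.
All lines sum to -42.

Yes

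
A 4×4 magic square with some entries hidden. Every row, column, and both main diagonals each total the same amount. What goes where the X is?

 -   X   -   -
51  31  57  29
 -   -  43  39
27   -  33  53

45

Row 2 is complete and sums to 168; that is the magic constant.
Row 4 needs 168; the known cells sum to 113, so (4,2) = 55.
Column 3 must total 168; the given cells sum to 133, so (1,3) = 35.
The remaining cell in column 4 is (1,4) = 168 − 121 = 47.
Main diagonal must total 168; the given cells sum to 127, so (1,1) = 41.
Anti-diagonal needs 168; the known cells sum to 131, so (3,2) = 37.
Row 1: 41 + 35 + 47 + ? = 168, so (1,2) = 45.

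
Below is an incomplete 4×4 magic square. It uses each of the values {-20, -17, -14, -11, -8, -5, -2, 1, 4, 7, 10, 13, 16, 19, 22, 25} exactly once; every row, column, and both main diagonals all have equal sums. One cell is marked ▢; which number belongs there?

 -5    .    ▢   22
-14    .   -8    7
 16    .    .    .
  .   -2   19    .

-11

The 16 entries sum to 40, so each line sums to 40/4 = 10.
Row 2: -14 + (-8) + 7 + ? = 10, so (2,2) = 25.
Using column 1: -5 + (-14) + 16 + ? → (4,1) = 10 − (-3) = 13.
The remaining cell in anti-diagonal is (3,2) = 10 − 27 = -17.
Using row 4: 13 + (-2) + 19 + ? → (4,4) = 10 − 30 = -20.
Column 2: 25 + (-17) + (-2) + ? = 10, so (1,2) = 4.
Using column 4: 22 + 7 + (-20) + ? → (3,4) = 10 − 9 = 1.
Main diagonal needs 10; the known cells sum to 0, so (3,3) = 10.
Using row 1: -5 + 4 + 22 + ? → (1,3) = 10 − 21 = -11.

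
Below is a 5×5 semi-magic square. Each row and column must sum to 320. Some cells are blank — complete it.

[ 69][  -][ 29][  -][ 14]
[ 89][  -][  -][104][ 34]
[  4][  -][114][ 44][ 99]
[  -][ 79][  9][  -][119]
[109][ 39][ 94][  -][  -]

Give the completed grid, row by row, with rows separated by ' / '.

69 124 29 84 14 / 89 19 74 104 34 / 4 59 114 44 99 / 49 79 9 64 119 / 109 39 94 24 54

Row 3 needs 320; the known cells sum to 261, so (3,2) = 59.
Column 1 must total 320; the given cells sum to 271, so (4,1) = 49.
From column 3, 320 − (29 + 114 + 9 + 94) gives (2,3) = 74.
From column 5, 320 − (14 + 34 + 99 + 119) gives (5,5) = 54.
Row 2: 89 + 74 + 104 + 34 + ? = 320, so (2,2) = 19.
The remaining cell in row 4 is (4,4) = 320 − 256 = 64.
From row 5, 320 − (109 + 39 + 94 + 54) gives (5,4) = 24.
Using column 2: 19 + 59 + 79 + 39 + ? → (1,2) = 320 − 196 = 124.
From column 4, 320 − (104 + 44 + 64 + 24) gives (1,4) = 84.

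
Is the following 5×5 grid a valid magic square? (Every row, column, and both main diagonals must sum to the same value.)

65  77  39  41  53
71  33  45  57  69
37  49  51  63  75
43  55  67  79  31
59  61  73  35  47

Row 1: 65 + 77 + 39 + 41 + 53 = 275.
Row 2: 71 + 33 + 45 + 57 + 69 = 275.
Row 3: 37 + 49 + 51 + 63 + 75 = 275.
Row 4: 43 + 55 + 67 + 79 + 31 = 275.
Row 5: 59 + 61 + 73 + 35 + 47 = 275.
Column 1: 65 + 71 + 37 + 43 + 59 = 275.
Column 2: 77 + 33 + 49 + 55 + 61 = 275.
Column 3: 39 + 45 + 51 + 67 + 73 = 275.
Column 4: 41 + 57 + 63 + 79 + 35 = 275.
Column 5: 53 + 69 + 75 + 31 + 47 = 275.
Main diagonal: 65 + 33 + 51 + 79 + 47 = 275.
Anti-diagonal: 53 + 57 + 51 + 55 + 59 = 275.
All lines sum to 275.

Yes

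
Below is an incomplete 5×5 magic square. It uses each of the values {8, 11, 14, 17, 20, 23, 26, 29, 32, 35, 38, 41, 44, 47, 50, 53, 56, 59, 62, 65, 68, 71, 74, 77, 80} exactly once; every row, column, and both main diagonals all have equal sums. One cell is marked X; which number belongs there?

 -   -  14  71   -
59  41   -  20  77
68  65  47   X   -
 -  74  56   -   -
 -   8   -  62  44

29

The 25 entries sum to 1100, so each line sums to 1100/5 = 220.
Row 2: 59 + 41 + 20 + 77 + ? = 220, so (2,3) = 23.
From column 2, 220 − (41 + 65 + 74 + 8) gives (1,2) = 32.
The remaining cell in column 3 is (5,3) = 220 − 140 = 80.
Row 5 needs 220; the known cells sum to 194, so (5,1) = 26.
Anti-diagonal must total 220; the given cells sum to 167, so (1,5) = 53.
Row 1 must total 220; the given cells sum to 170, so (1,1) = 50.
The remaining cell in column 1 is (4,1) = 220 − 203 = 17.
From main diagonal, 220 − (50 + 41 + 47 + 44) gives (4,4) = 38.
Using row 4: 17 + 74 + 56 + 38 + ? → (4,5) = 220 − 185 = 35.
Column 4 needs 220; the known cells sum to 191, so (3,4) = 29.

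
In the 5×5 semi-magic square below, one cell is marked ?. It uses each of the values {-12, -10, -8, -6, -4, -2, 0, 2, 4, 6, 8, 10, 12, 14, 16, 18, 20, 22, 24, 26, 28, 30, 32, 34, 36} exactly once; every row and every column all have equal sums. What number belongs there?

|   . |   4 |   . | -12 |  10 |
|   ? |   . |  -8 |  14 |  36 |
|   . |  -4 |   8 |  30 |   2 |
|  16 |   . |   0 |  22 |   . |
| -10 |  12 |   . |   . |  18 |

-2

The 25 entries sum to 300, so each line sums to 300/5 = 60.
Row 3 must total 60; the given cells sum to 36, so (3,1) = 24.
Column 4 needs 60; the known cells sum to 54, so (5,4) = 6.
Column 5 must total 60; the given cells sum to 66, so (4,5) = -6.
Using row 4: 16 + 0 + 22 + (-6) + ? → (4,2) = 60 − 32 = 28.
Row 5 needs 60; the known cells sum to 26, so (5,3) = 34.
Column 2 needs 60; the known cells sum to 40, so (2,2) = 20.
Column 3 must total 60; the given cells sum to 34, so (1,3) = 26.
Row 1 needs 60; the known cells sum to 28, so (1,1) = 32.
Using row 2: 20 + (-8) + 14 + 36 + ? → (2,1) = 60 − 62 = -2.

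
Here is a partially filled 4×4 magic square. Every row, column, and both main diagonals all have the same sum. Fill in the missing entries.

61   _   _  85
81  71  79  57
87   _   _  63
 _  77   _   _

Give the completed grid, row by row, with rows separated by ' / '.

Row 2 is already complete: 81 + 71 + 79 + 57 = 288, so that is the magic constant.
From column 1, 288 − (61 + 81 + 87) gives (4,1) = 59.
The remaining cell in column 4 is (4,4) = 288 − 205 = 83.
From main diagonal, 288 − (61 + 71 + 83) gives (3,3) = 73.
Anti-diagonal: 85 + 79 + 59 + ? = 288, so (3,2) = 65.
Row 4: 59 + 77 + 83 + ? = 288, so (4,3) = 69.
Using column 2: 71 + 65 + 77 + ? → (1,2) = 288 − 213 = 75.
Column 3 must total 288; the given cells sum to 221, so (1,3) = 67.

61 75 67 85 / 81 71 79 57 / 87 65 73 63 / 59 77 69 83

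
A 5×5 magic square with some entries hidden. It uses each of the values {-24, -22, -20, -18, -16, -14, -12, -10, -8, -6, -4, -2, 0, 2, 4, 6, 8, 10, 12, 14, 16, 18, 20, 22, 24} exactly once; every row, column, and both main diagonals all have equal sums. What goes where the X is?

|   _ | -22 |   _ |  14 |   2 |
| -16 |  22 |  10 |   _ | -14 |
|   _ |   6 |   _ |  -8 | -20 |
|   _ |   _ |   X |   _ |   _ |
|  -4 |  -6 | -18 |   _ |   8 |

The 25 entries sum to 0, so each line sums to 0/5 = 0.
From row 2, 0 − (-16 + 22 + 10 + (-14)) gives (2,4) = -2.
Row 5 must total 0; the given cells sum to -20, so (5,4) = 20.
From column 2, 0 − (-22 + 22 + 6 + (-6)) gives (4,2) = 0.
Column 4: 14 + (-2) + (-8) + 20 + ? = 0, so (4,4) = -24.
The remaining cell in column 5 is (4,5) = 0 − (-24) = 24.
The remaining cell in anti-diagonal is (3,3) = 0 − (-4) = 4.
Row 3 must total 0; the given cells sum to -18, so (3,1) = 18.
Main diagonal needs 0; the known cells sum to 10, so (1,1) = -10.
Using row 1: -10 + (-22) + 14 + 2 + ? → (1,3) = 0 − (-16) = 16.
Column 1: -10 + (-16) + 18 + (-4) + ? = 0, so (4,1) = 12.
Using column 3: 16 + 10 + 4 + (-18) + ? → (4,3) = 0 − 12 = -12.

-12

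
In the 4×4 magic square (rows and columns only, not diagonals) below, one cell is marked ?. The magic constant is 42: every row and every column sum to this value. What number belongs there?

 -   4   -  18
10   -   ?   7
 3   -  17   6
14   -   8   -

Using row 3: 3 + 17 + 6 + ? → (3,2) = 42 − 26 = 16.
Column 1 needs 42; the known cells sum to 27, so (1,1) = 15.
Column 4: 18 + 7 + 6 + ? = 42, so (4,4) = 11.
From row 1, 42 − (15 + 4 + 18) gives (1,3) = 5.
From row 4, 42 − (14 + 8 + 11) gives (4,2) = 9.
Using column 2: 4 + 16 + 9 + ? → (2,2) = 42 − 29 = 13.
Using column 3: 5 + 17 + 8 + ? → (2,3) = 42 − 30 = 12.

12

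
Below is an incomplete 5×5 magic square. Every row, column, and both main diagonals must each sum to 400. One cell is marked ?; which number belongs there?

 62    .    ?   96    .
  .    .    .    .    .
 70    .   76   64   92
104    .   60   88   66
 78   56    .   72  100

Row 3 must total 400; the given cells sum to 302, so (3,2) = 98.
Row 4: 104 + 60 + 88 + 66 + ? = 400, so (4,2) = 82.
From row 5, 400 − (78 + 56 + 72 + 100) gives (5,3) = 94.
Column 1 needs 400; the known cells sum to 314, so (2,1) = 86.
From column 4, 400 − (96 + 64 + 88 + 72) gives (2,4) = 80.
The remaining cell in main diagonal is (2,2) = 400 − 326 = 74.
The remaining cell in anti-diagonal is (1,5) = 400 − 316 = 84.
Column 2 needs 400; the known cells sum to 310, so (1,2) = 90.
Column 5: 84 + 92 + 66 + 100 + ? = 400, so (2,5) = 58.
Row 1 must total 400; the given cells sum to 332, so (1,3) = 68.

68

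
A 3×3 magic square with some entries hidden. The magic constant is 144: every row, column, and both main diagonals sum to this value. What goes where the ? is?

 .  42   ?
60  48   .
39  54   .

The remaining cell in row 2 is (2,3) = 144 − 108 = 36.
Using row 3: 39 + 54 + ? → (3,3) = 144 − 93 = 51.
Column 1 must total 144; the given cells sum to 99, so (1,1) = 45.
Column 3: 36 + 51 + ? = 144, so (1,3) = 57.

57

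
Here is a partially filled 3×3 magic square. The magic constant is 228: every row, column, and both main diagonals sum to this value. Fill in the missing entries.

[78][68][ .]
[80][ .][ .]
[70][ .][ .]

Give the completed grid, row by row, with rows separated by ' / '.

Row 1 must total 228; the given cells sum to 146, so (1,3) = 82.
The remaining cell in anti-diagonal is (2,2) = 228 − 152 = 76.
From row 2, 228 − (80 + 76) gives (2,3) = 72.
From column 2, 228 − (68 + 76) gives (3,2) = 84.
The remaining cell in column 3 is (3,3) = 228 − 154 = 74.

78 68 82 / 80 76 72 / 70 84 74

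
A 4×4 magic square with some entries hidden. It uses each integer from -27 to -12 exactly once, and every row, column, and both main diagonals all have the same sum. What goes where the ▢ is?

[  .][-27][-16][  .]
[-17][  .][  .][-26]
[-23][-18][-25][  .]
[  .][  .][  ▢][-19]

-22

The entries are -27 through -12, which sum to -312, so each line sums to -312/4 = -78.
Row 3 needs -78; the known cells sum to -66, so (3,4) = -12.
The remaining cell in column 4 is (1,4) = -78 − (-57) = -21.
Row 1 needs -78; the known cells sum to -64, so (1,1) = -14.
Column 1: -14 + (-17) + (-23) + ? = -78, so (4,1) = -24.
Using main diagonal: -14 + (-25) + (-19) + ? → (2,2) = -78 − (-58) = -20.
Anti-diagonal must total -78; the given cells sum to -63, so (2,3) = -15.
Column 2 must total -78; the given cells sum to -65, so (4,2) = -13.
From column 3, -78 − (-16 + (-15) + (-25)) gives (4,3) = -22.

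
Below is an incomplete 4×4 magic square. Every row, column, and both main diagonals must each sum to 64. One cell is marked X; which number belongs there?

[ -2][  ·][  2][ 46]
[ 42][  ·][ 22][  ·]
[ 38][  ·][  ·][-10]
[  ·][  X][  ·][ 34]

From row 1, 64 − (-2 + 2 + 46) gives (1,2) = 18.
Column 1 must total 64; the given cells sum to 78, so (4,1) = -14.
The remaining cell in column 4 is (2,4) = 64 − 70 = -6.
Anti-diagonal must total 64; the given cells sum to 54, so (3,2) = 10.
Row 2: 42 + 22 + (-6) + ? = 64, so (2,2) = 6.
From row 3, 64 − (38 + 10 + (-10)) gives (3,3) = 26.
Column 2 must total 64; the given cells sum to 34, so (4,2) = 30.

30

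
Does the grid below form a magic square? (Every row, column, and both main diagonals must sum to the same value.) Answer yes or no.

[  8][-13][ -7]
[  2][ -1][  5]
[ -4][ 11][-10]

Row 1: 8 + (-13) + (-7) = -12.
Row 2: 2 + (-1) + 5 = 6.
Row 3: -4 + 11 + (-10) = -3.
Column 1: 8 + 2 + (-4) = 6.
Column 2: -13 + (-1) + 11 = -3.
Column 3: -7 + 5 + (-10) = -12.
Main diagonal: 8 + (-1) + (-10) = -3.
Anti-diagonal: -7 + (-1) + (-4) = -12.

No — anti-diagonal sums to -12 but column 2 sums to -3.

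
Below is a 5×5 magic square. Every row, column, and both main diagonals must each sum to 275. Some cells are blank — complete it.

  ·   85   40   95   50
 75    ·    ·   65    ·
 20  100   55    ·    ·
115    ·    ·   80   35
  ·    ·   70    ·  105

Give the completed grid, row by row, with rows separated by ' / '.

5 85 40 95 50 / 75 30 110 65 -5 / 20 100 55 10 90 / 115 45 0 80 35 / 60 15 70 25 105

From row 1, 275 − (85 + 40 + 95 + 50) gives (1,1) = 5.
Using column 1: 5 + 75 + 20 + 115 + ? → (5,1) = 275 − 215 = 60.
Main diagonal needs 275; the known cells sum to 245, so (2,2) = 30.
Anti-diagonal must total 275; the given cells sum to 230, so (4,2) = 45.
The remaining cell in row 4 is (4,3) = 275 − 275 = 0.
Column 2 needs 275; the known cells sum to 260, so (5,2) = 15.
Using column 3: 40 + 55 + 0 + 70 + ? → (2,3) = 275 − 165 = 110.
Row 2 needs 275; the known cells sum to 280, so (2,5) = -5.
From row 5, 275 − (60 + 15 + 70 + 105) gives (5,4) = 25.
From column 4, 275 − (95 + 65 + 80 + 25) gives (3,4) = 10.
Using column 5: 50 + (-5) + 35 + 105 + ? → (3,5) = 275 − 185 = 90.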